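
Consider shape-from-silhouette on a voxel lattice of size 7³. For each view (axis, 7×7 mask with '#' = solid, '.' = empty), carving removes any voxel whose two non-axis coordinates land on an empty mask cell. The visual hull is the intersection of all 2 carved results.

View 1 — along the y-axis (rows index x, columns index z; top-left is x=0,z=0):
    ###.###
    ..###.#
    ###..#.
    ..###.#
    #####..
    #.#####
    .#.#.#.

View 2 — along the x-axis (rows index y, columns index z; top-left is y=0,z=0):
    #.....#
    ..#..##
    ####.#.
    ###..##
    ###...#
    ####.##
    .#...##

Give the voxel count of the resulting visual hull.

124 voxels

initial block: 7^3 = 343
carve view 1 (along y, XZ-mask fill 32/49): 224 voxels remain
carve view 2 (along x, YZ-mask fill 28/49): 124 voxels remain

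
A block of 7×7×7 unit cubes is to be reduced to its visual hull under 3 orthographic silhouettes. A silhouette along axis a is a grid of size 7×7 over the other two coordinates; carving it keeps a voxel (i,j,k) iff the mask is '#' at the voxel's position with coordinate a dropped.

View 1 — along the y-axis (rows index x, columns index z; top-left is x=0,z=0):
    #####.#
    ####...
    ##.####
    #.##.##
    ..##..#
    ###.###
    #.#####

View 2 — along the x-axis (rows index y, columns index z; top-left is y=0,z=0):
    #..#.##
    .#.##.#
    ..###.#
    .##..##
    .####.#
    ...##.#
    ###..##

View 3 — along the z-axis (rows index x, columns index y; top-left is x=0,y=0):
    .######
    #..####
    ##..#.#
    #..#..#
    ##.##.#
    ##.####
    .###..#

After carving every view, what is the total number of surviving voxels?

before carving: 343 voxels (7×7×7)
  1. axis=1 (XZ plane), |mask|=36  ⇒  voxels=252
  2. axis=0 (YZ plane), |mask|=29  ⇒  voxels=152
  3. axis=2 (XY plane), |mask|=33  ⇒  voxels=107

voxel count = 107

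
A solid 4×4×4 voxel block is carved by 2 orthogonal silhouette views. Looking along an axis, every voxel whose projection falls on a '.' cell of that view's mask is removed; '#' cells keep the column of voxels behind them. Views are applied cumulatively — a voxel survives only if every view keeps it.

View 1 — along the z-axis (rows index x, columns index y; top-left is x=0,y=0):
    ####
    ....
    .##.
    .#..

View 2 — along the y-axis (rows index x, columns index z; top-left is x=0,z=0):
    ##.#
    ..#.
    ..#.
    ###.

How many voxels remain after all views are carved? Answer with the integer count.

initial block: 4^3 = 64
V1 z: intersect with XY mask (7 set) -- 28 left
V2 y: intersect with XZ mask (8 set) -- 17 left

voxel count = 17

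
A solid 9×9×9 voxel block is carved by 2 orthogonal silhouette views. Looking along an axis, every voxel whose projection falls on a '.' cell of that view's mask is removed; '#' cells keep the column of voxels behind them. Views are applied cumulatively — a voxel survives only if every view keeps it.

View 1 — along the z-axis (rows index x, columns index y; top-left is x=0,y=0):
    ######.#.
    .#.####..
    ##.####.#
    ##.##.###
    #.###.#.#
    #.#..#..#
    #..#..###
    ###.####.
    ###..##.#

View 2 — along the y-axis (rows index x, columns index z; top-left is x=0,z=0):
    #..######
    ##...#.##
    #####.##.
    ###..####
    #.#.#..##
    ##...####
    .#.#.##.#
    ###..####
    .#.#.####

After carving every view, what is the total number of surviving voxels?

start: 9×9×9 = 729 voxels
step 1: project along z, AND mask (54/81) → |grid| = 486
step 2: project along y, AND mask (55/81) → |grid| = 336

remaining voxels: 336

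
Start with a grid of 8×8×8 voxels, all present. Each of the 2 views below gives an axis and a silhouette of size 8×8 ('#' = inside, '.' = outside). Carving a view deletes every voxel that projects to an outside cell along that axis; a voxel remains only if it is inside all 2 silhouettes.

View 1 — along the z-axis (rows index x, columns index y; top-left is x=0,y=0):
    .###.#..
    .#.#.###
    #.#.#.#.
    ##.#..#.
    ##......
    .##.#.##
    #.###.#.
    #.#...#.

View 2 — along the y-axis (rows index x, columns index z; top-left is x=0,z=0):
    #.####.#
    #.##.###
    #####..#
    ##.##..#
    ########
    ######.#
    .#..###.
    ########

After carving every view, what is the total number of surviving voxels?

initial block: 8^3 = 512
step 1: project along z, AND mask (32/64) → |grid| = 256
step 2: project along y, AND mask (50/64) → |grid| = 193

|visual hull| = 193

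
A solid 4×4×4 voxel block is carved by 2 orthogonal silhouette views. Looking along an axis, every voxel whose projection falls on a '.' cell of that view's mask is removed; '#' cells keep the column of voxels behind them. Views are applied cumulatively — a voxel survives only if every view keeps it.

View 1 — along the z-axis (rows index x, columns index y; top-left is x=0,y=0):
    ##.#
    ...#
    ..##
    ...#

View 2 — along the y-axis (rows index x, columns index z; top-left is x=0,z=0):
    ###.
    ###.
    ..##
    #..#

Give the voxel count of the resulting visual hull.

|visual hull| = 18

start: 4×4×4 = 64 voxels
step 1: project along z, AND mask (7/16) → |grid| = 28
step 2: project along y, AND mask (10/16) → |grid| = 18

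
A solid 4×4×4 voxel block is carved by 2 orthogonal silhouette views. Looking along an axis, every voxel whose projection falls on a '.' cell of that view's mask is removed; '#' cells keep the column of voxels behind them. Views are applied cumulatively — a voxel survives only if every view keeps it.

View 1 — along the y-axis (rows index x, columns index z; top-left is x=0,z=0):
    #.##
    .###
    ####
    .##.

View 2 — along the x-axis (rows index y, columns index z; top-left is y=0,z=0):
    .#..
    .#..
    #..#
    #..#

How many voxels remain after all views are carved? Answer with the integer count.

initial block: 4^3 = 64
V1 y: intersect with XZ mask (12 set) -- 48 left
V2 x: intersect with YZ mask (6 set) -- 16 left

remaining voxels: 16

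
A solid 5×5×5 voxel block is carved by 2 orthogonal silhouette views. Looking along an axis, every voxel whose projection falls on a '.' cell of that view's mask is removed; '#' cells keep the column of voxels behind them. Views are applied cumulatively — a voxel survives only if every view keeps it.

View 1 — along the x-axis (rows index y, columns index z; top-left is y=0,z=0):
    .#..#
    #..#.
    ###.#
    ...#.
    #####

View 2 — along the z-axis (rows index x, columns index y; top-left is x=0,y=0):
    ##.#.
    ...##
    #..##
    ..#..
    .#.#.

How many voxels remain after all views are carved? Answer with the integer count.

start: 5×5×5 = 125 voxels
  1. axis=0 (YZ plane), |mask|=14  ⇒  voxels=70
  2. axis=2 (XY plane), |mask|=11  ⇒  voxels=26

|visual hull| = 26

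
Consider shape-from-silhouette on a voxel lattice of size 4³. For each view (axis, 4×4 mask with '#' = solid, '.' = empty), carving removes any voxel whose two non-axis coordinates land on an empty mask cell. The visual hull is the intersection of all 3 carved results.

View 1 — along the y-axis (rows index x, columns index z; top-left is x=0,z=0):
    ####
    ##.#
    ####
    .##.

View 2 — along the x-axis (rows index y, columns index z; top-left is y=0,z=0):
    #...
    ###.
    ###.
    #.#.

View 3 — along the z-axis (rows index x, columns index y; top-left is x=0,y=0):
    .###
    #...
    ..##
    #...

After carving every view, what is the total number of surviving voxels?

start: 4×4×4 = 64 voxels
step 1: project along y, AND mask (13/16) → |grid| = 52
step 2: project along x, AND mask (9/16) → |grid| = 29
step 3: project along z, AND mask (7/16) → |grid| = 14

14 voxels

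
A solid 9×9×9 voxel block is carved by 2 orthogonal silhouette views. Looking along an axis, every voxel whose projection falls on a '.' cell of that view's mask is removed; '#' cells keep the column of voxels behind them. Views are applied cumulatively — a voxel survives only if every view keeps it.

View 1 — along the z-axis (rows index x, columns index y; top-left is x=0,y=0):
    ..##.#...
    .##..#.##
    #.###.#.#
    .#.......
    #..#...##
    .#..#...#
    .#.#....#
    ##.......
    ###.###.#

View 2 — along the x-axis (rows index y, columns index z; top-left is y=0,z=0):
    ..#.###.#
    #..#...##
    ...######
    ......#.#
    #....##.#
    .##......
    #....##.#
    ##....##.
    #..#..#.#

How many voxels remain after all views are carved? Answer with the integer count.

134 voxels

start: 9×9×9 = 729 voxels
carve view 1 (along z, XY-mask fill 34/81): 306 voxels remain
carve view 2 (along x, YZ-mask fill 35/81): 134 voxels remain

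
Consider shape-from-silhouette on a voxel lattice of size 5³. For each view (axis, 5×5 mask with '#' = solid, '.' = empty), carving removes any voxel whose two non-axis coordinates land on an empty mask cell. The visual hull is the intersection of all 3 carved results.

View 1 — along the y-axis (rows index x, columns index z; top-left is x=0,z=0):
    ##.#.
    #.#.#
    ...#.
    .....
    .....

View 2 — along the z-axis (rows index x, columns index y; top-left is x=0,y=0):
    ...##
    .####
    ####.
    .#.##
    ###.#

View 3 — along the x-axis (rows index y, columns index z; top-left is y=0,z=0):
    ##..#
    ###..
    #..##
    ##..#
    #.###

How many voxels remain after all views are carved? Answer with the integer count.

before carving: 125 voxels (5×5×5)
  1. axis=1 (XZ plane), |mask|=7  ⇒  voxels=35
  2. axis=2 (XY plane), |mask|=17  ⇒  voxels=22
  3. axis=0 (YZ plane), |mask|=16  ⇒  voxels=14

remaining voxels: 14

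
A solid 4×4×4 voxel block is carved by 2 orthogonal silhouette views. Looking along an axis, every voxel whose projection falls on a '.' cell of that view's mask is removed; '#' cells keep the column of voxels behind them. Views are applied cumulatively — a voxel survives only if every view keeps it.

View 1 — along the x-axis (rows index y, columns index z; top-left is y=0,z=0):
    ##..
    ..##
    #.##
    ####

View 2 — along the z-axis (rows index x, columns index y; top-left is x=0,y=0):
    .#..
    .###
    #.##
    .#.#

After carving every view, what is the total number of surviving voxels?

initial block: 4^3 = 64
step 1: project along x, AND mask (11/16) → |grid| = 44
step 2: project along z, AND mask (9/16) → |grid| = 26

26 voxels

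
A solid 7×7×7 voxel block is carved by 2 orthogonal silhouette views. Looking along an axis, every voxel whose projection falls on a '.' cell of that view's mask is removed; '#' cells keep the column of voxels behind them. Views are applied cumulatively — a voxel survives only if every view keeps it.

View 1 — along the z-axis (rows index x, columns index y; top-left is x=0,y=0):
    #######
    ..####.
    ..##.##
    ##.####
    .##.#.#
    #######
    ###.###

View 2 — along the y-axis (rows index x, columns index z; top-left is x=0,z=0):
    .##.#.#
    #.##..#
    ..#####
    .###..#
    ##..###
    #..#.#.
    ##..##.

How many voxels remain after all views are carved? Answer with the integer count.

before carving: 343 voxels (7×7×7)
V1 z: intersect with XY mask (38 set) -- 266 left
V2 y: intersect with XZ mask (29 set) -- 153 left

153 voxels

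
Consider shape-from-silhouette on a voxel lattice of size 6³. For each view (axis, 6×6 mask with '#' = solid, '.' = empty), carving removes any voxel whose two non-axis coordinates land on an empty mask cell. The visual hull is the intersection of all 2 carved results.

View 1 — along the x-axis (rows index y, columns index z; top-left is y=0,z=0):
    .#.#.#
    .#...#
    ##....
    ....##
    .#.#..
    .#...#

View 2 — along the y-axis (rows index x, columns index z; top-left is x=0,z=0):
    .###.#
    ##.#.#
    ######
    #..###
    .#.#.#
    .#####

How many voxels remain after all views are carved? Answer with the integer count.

remaining voxels: 67

full grid |V| = 216
after view 1 [x-axis, 13 of 36 cells solid] → remaining = 78
after view 2 [y-axis, 26 of 36 cells solid] → remaining = 67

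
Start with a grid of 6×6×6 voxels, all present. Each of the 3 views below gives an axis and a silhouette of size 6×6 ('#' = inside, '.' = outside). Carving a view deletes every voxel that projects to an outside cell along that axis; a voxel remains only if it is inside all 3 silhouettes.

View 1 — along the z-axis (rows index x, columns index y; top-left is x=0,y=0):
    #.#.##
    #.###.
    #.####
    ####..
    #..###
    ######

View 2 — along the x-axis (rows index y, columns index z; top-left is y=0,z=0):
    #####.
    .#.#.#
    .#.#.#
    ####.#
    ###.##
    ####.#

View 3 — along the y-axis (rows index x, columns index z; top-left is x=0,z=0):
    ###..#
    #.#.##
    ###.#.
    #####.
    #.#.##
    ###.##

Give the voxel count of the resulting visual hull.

remaining voxels: 86

initial block: 6^3 = 216
step 1: project along z, AND mask (27/36) → |grid| = 162
step 2: project along x, AND mask (26/36) → |grid| = 121
step 3: project along y, AND mask (26/36) → |grid| = 86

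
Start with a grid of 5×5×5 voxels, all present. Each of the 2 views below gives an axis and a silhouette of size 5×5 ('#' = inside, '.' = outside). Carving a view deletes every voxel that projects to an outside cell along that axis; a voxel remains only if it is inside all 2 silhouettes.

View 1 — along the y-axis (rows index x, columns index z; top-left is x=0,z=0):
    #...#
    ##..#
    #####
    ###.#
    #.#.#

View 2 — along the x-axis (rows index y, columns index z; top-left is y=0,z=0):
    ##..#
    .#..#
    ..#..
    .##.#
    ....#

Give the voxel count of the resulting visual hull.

before carving: 125 voxels (5×5×5)
carve view 1 (along y, XZ-mask fill 17/25): 85 voxels remain
carve view 2 (along x, YZ-mask fill 10/25): 40 voxels remain

remaining voxels: 40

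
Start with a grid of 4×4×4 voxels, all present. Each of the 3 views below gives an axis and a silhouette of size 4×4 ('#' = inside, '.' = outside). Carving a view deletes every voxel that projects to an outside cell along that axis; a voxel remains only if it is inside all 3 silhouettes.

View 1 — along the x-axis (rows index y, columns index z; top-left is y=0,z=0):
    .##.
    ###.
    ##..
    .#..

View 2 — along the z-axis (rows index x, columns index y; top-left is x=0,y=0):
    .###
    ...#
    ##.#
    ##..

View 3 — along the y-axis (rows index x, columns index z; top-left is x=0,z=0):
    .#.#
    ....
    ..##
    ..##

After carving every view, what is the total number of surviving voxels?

voxel count = 7

full grid |V| = 64
V1 x: intersect with YZ mask (8 set) -- 32 left
V2 z: intersect with XY mask (9 set) -- 18 left
V3 y: intersect with XZ mask (6 set) -- 7 left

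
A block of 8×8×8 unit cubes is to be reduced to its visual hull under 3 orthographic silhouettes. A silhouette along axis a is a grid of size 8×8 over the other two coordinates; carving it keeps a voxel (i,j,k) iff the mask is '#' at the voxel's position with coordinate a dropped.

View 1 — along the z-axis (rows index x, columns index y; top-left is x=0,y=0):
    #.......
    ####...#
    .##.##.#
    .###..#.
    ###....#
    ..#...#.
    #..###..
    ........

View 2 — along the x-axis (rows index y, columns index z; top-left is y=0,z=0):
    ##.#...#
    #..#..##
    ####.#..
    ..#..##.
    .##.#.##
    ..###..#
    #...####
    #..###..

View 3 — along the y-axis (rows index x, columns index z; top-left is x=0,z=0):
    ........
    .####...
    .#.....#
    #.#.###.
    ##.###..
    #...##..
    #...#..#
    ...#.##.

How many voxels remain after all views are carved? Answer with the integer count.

50 voxels

before carving: 512 voxels (8×8×8)
  1. axis=2 (XY plane), |mask|=25  ⇒  voxels=200
  2. axis=0 (YZ plane), |mask|=34  ⇒  voxels=106
  3. axis=1 (XZ plane), |mask|=25  ⇒  voxels=50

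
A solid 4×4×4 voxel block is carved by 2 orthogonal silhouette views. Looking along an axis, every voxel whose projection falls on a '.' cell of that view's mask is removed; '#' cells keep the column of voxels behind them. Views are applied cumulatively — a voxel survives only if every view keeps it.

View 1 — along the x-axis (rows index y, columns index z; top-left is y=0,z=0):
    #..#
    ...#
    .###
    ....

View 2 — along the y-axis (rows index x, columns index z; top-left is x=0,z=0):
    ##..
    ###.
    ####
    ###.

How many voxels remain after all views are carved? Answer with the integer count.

start: 4×4×4 = 64 voxels
carve view 1 (along x, YZ-mask fill 6/16): 24 voxels remain
carve view 2 (along y, XZ-mask fill 12/16): 14 voxels remain

|visual hull| = 14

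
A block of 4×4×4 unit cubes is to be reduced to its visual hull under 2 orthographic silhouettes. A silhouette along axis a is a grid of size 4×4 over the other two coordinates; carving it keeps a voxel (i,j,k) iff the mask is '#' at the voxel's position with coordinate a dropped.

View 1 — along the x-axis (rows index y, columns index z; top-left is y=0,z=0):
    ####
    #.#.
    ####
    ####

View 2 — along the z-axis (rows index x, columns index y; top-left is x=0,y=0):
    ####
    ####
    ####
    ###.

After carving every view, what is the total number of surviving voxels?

52 voxels

before carving: 64 voxels (4×4×4)
V1 x: intersect with YZ mask (14 set) -- 56 left
V2 z: intersect with XY mask (15 set) -- 52 left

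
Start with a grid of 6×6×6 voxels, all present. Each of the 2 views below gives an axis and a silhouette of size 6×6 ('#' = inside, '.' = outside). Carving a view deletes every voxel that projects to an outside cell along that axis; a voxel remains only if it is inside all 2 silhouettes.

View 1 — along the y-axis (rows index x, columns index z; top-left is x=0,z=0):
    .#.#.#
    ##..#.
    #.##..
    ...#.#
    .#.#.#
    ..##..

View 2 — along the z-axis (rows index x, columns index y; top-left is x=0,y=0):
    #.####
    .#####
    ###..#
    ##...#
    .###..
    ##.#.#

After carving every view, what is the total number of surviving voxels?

voxel count = 65

before carving: 216 voxels (6×6×6)
carve view 1 (along y, XZ-mask fill 16/36): 96 voxels remain
carve view 2 (along z, XY-mask fill 24/36): 65 voxels remain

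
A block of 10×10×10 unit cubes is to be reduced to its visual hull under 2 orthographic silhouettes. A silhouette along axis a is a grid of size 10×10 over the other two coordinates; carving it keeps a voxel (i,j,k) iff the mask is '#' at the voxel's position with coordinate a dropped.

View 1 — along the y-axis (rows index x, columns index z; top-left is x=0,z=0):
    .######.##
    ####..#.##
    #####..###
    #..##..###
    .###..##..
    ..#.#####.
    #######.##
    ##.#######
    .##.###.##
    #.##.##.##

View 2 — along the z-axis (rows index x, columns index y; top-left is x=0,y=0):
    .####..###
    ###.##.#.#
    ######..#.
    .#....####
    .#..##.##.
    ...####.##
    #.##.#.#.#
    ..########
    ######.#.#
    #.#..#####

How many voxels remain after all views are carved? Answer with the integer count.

initial block: 10^3 = 1000
[1] y-view keeps 72 columns → grid now 720
[2] z-view keeps 66 columns → grid now 483

voxel count = 483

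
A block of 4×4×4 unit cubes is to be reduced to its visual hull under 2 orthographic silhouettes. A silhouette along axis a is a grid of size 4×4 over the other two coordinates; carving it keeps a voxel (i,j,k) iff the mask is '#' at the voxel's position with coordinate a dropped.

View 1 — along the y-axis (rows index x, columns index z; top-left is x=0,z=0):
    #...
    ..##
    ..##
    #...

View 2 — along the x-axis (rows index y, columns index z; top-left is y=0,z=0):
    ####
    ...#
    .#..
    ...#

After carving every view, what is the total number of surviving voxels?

voxel count = 10

initial block: 4^3 = 64
step 1: project along y, AND mask (6/16) → |grid| = 24
step 2: project along x, AND mask (7/16) → |grid| = 10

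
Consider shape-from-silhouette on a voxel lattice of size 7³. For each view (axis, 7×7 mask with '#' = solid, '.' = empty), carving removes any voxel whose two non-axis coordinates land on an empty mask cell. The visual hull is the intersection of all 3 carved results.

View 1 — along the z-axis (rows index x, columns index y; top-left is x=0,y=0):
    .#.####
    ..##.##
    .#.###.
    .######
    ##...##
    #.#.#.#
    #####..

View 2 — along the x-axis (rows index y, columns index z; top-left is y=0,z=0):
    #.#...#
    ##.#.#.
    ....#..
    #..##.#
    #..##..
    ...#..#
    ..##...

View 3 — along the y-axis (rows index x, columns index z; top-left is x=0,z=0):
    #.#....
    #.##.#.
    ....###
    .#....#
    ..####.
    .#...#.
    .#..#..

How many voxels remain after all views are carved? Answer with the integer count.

full grid |V| = 343
step 1: project along z, AND mask (32/49) → |grid| = 224
step 2: project along x, AND mask (19/49) → |grid| = 88
step 3: project along y, AND mask (19/49) → |grid| = 27

27 voxels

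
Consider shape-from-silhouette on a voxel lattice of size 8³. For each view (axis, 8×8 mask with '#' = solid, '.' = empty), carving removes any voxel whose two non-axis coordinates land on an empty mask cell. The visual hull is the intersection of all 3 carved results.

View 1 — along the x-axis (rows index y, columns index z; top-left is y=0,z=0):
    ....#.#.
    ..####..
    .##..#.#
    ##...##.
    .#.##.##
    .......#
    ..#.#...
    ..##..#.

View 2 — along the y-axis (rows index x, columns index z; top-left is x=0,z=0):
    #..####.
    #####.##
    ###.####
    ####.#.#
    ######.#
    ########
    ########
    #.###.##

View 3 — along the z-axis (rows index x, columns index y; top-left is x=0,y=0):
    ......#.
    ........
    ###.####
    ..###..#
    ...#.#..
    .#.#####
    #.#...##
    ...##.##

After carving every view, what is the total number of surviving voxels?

voxel count = 76

full grid |V| = 512
after view 1 [x-axis, 25 of 64 cells solid] → remaining = 200
after view 2 [y-axis, 54 of 64 cells solid] → remaining = 166
after view 3 [z-axis, 28 of 64 cells solid] → remaining = 76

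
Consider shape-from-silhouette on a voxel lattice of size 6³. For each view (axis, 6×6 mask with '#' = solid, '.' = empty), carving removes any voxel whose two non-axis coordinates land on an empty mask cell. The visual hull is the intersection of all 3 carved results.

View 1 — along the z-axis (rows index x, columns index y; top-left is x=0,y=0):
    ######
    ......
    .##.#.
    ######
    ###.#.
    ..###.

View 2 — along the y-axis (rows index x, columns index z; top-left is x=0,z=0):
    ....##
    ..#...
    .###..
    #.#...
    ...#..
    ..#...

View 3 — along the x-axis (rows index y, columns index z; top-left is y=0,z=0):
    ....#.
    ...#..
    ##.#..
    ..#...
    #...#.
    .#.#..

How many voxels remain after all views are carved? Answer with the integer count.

initial block: 6^3 = 216
carve view 1 (along z, XY-mask fill 22/36): 132 voxels remain
carve view 2 (along y, XZ-mask fill 10/36): 40 voxels remain
carve view 3 (along x, YZ-mask fill 10/36): 11 voxels remain

voxel count = 11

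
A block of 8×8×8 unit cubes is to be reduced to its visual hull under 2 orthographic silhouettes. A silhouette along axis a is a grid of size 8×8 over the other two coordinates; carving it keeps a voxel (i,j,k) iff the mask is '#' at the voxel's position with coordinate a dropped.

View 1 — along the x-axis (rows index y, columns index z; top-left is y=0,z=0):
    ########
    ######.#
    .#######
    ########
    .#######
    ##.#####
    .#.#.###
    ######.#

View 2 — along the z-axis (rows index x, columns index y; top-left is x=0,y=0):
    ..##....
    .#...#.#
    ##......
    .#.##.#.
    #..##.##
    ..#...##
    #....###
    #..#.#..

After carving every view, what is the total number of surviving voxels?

before carving: 512 voxels (8×8×8)
[1] x-view keeps 56 columns → grid now 448
[2] z-view keeps 26 columns → grid now 182

182 voxels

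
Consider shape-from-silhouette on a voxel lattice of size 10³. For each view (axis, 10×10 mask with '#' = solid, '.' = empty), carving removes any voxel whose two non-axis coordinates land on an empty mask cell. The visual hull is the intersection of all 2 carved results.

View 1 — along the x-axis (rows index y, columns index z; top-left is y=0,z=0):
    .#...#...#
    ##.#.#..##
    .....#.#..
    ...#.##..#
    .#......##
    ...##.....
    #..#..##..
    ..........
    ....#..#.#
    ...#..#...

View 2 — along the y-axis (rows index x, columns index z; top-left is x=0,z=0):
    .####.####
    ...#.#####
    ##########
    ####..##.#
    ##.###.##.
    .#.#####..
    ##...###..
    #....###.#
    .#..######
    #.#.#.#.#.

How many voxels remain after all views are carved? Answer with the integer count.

remaining voxels: 199

start: 10×10×10 = 1000 voxels
after view 1 [x-axis, 29 of 100 cells solid] → remaining = 290
after view 2 [y-axis, 66 of 100 cells solid] → remaining = 199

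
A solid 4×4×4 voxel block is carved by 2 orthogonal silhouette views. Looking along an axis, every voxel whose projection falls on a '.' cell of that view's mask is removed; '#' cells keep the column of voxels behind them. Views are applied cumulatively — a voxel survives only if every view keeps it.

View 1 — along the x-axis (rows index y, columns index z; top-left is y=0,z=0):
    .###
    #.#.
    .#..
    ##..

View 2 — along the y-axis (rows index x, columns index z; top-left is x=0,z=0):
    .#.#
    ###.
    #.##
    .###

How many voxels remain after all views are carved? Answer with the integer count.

initial block: 4^3 = 64
[1] x-view keeps 8 columns → grid now 32
[2] y-view keeps 11 columns → grid now 22

voxel count = 22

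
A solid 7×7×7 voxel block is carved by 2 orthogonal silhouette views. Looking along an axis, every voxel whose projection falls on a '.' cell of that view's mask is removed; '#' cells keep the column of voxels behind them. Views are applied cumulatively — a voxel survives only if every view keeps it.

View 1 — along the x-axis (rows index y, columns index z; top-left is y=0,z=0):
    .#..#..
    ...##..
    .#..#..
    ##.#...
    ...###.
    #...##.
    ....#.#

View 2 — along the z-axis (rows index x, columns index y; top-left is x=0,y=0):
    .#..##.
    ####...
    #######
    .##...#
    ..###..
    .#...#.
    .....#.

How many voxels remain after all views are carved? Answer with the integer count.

initial block: 7^3 = 343
[1] x-view keeps 17 columns → grid now 119
[2] z-view keeps 23 columns → grid now 56

|visual hull| = 56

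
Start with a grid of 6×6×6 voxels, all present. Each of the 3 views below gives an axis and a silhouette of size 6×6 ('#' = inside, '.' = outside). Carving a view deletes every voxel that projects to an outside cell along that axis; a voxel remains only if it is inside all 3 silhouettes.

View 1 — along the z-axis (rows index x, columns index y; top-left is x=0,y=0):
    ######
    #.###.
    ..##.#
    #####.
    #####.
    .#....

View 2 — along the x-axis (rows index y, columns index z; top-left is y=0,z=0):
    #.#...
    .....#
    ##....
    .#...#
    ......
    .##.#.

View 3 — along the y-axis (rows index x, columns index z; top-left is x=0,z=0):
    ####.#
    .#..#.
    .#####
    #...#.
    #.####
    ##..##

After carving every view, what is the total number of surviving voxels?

|visual hull| = 25

start: 6×6×6 = 216 voxels
  1. axis=2 (XY plane), |mask|=24  ⇒  voxels=144
  2. axis=0 (YZ plane), |mask|=10  ⇒  voxels=38
  3. axis=1 (XZ plane), |mask|=23  ⇒  voxels=25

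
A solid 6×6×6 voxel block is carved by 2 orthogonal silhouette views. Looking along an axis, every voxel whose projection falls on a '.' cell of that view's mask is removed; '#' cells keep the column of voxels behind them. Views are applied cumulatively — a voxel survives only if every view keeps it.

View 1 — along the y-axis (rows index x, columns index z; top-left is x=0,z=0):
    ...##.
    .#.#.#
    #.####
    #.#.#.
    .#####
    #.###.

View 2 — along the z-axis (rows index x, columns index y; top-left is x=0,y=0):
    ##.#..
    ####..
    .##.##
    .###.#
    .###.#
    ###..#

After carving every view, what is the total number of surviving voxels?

before carving: 216 voxels (6×6×6)
after view 1 [y-axis, 22 of 36 cells solid] → remaining = 132
after view 2 [z-axis, 23 of 36 cells solid] → remaining = 86

remaining voxels: 86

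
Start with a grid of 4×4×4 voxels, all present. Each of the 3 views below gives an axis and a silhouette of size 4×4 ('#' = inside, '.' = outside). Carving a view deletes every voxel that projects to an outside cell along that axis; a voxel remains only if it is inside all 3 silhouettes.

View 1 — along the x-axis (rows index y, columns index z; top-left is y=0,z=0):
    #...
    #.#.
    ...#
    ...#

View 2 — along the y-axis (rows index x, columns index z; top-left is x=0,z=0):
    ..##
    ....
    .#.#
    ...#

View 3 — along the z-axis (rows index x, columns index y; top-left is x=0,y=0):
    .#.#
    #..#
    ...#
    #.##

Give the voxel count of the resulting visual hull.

5 voxels

initial block: 4^3 = 64
  1. axis=0 (YZ plane), |mask|=5  ⇒  voxels=20
  2. axis=1 (XZ plane), |mask|=5  ⇒  voxels=7
  3. axis=2 (XY plane), |mask|=8  ⇒  voxels=5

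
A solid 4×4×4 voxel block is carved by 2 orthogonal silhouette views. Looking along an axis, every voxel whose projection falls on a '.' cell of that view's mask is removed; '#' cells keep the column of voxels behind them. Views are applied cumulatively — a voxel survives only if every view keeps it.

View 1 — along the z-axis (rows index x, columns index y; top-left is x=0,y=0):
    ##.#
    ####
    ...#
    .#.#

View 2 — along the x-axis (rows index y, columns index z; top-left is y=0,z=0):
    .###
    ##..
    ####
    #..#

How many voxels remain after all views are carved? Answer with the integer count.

initial block: 4^3 = 64
step 1: project along z, AND mask (10/16) → |grid| = 40
step 2: project along x, AND mask (11/16) → |grid| = 24

24 voxels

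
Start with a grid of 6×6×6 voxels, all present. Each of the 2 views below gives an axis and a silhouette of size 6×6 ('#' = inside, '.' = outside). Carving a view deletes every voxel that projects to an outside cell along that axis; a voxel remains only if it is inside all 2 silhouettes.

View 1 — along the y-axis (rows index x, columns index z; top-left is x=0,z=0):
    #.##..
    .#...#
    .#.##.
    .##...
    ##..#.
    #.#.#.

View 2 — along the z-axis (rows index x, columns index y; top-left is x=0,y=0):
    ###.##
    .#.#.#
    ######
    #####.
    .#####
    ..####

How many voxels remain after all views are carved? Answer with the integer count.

|visual hull| = 76

start: 6×6×6 = 216 voxels
step 1: project along y, AND mask (16/36) → |grid| = 96
step 2: project along z, AND mask (28/36) → |grid| = 76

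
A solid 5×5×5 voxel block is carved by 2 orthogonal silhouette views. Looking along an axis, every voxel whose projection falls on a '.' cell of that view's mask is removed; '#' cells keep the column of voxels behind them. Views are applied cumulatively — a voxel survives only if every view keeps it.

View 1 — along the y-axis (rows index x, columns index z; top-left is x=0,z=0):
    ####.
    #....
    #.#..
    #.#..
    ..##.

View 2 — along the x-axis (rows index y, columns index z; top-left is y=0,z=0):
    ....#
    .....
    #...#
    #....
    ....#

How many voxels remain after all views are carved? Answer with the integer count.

before carving: 125 voxels (5×5×5)
carve view 1 (along y, XZ-mask fill 11/25): 55 voxels remain
carve view 2 (along x, YZ-mask fill 5/25): 8 voxels remain

voxel count = 8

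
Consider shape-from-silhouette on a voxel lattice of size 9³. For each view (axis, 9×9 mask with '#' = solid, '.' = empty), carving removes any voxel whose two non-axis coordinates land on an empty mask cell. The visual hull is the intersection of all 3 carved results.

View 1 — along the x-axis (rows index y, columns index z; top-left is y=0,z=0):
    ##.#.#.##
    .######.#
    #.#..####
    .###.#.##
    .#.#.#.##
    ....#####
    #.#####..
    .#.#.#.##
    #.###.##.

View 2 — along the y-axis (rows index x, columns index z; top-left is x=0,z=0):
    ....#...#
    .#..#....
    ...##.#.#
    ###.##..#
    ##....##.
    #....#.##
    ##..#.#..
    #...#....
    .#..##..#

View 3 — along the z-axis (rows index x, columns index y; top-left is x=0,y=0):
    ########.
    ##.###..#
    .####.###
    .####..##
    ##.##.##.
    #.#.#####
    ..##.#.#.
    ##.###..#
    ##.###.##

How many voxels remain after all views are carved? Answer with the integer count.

start: 9×9×9 = 729 voxels
step 1: project along x, AND mask (52/81) → |grid| = 468
step 2: project along y, AND mask (32/81) → |grid| = 173
step 3: project along z, AND mask (57/81) → |grid| = 122

|visual hull| = 122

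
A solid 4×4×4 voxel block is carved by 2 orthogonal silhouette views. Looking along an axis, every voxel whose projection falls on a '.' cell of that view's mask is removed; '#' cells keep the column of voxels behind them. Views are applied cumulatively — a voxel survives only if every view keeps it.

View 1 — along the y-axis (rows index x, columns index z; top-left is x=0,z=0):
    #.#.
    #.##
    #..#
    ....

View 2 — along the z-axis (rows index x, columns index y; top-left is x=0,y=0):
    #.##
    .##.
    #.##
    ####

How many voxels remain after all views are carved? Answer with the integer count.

voxel count = 18

before carving: 64 voxels (4×4×4)
step 1: project along y, AND mask (7/16) → |grid| = 28
step 2: project along z, AND mask (12/16) → |grid| = 18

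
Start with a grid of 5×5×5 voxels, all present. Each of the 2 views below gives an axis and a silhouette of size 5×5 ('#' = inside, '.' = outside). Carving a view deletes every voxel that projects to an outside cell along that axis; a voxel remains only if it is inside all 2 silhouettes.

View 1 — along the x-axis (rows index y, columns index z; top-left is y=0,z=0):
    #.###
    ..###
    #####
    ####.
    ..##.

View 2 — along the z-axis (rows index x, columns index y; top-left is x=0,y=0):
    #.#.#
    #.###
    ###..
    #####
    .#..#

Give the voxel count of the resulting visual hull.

full grid |V| = 125
V1 x: intersect with YZ mask (18 set) -- 90 left
V2 z: intersect with XY mask (17 set) -- 61 left

|visual hull| = 61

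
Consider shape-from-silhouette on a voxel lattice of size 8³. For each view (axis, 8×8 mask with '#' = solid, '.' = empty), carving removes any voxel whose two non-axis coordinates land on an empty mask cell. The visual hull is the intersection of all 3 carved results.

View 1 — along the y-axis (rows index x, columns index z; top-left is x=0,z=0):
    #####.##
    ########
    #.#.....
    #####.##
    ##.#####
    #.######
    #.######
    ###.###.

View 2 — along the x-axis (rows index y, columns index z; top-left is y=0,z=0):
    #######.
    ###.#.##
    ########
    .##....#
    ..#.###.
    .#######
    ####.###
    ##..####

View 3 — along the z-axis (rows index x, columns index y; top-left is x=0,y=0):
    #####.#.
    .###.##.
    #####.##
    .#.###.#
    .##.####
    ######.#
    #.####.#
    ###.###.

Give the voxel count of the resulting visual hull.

remaining voxels: 225

initial block: 8^3 = 512
V1 y: intersect with XZ mask (51 set) -- 408 left
V2 x: intersect with YZ mask (48 set) -- 305 left
V3 z: intersect with XY mask (48 set) -- 225 left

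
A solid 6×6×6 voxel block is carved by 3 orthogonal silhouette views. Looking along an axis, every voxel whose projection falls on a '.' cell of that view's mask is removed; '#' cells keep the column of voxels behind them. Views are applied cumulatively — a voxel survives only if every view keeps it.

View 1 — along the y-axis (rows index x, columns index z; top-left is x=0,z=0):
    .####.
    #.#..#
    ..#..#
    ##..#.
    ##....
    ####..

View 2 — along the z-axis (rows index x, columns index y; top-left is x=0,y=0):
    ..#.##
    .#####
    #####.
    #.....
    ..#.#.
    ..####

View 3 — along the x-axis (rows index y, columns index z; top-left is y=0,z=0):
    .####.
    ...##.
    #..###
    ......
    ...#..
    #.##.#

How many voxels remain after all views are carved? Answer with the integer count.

|visual hull| = 21

start: 6×6×6 = 216 voxels
  1. axis=1 (XZ plane), |mask|=18  ⇒  voxels=108
  2. axis=2 (XY plane), |mask|=20  ⇒  voxels=60
  3. axis=0 (YZ plane), |mask|=15  ⇒  voxels=21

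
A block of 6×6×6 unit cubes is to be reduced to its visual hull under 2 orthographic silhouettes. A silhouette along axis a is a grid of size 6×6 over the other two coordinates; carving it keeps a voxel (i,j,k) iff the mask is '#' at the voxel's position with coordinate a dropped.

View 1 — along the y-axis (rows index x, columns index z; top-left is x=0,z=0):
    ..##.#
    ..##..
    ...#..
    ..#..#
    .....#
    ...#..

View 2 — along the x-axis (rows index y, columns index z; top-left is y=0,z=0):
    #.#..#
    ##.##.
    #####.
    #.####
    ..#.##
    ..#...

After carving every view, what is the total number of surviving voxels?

initial block: 6^3 = 216
V1 y: intersect with XZ mask (10 set) -- 60 left
V2 x: intersect with YZ mask (21 set) -- 36 left

remaining voxels: 36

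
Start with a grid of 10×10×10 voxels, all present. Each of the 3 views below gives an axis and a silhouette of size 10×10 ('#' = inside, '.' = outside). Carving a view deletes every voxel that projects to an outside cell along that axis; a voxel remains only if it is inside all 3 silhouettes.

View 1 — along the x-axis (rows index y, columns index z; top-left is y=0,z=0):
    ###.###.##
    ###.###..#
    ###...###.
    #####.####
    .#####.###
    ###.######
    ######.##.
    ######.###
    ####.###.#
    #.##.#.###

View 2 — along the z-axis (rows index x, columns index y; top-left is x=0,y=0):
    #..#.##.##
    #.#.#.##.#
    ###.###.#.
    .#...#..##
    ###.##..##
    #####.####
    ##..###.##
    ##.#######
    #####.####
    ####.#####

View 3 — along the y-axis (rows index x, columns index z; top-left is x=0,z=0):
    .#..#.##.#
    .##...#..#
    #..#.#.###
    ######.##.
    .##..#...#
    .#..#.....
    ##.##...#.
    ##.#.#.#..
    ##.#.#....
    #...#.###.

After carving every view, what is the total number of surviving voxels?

before carving: 1000 voxels (10×10×10)
[1] x-view keeps 79 columns → grid now 790
[2] z-view keeps 73 columns → grid now 572
[3] y-view keeps 48 columns → grid now 260

voxel count = 260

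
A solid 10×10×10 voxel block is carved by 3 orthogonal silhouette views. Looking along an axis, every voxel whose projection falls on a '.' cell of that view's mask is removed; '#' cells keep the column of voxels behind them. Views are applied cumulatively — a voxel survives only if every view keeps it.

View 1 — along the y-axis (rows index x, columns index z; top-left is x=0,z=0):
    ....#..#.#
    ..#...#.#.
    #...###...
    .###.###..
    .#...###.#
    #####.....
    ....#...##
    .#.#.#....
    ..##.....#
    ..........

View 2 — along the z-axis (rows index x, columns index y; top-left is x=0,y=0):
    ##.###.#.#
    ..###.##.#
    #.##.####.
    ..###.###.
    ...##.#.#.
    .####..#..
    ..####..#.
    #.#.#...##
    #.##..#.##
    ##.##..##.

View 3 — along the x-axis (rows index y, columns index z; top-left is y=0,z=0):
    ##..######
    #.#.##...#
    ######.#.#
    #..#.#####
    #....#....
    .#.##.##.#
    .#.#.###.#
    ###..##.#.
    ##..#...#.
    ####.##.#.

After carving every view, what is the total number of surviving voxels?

start: 10×10×10 = 1000 voxels
after view 1 [y-axis, 35 of 100 cells solid] → remaining = 350
after view 2 [z-axis, 57 of 100 cells solid] → remaining = 196
after view 3 [x-axis, 59 of 100 cells solid] → remaining = 112

voxel count = 112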